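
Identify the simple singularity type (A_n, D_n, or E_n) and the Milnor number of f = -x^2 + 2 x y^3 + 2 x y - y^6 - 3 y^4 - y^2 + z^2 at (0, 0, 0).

Type A_3, Milnor number mu = 3.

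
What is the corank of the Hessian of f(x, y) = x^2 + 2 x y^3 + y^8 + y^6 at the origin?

The Hessian at 0 is [[2, 0], [0, 0]] of rank 1; hence corank 1.

1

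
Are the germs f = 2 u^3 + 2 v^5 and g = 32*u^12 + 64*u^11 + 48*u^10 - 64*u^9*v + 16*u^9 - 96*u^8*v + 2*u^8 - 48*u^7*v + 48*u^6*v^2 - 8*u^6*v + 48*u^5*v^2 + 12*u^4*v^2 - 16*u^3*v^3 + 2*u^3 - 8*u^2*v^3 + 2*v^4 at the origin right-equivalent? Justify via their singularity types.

No.

The Hessian of f at 0 has rank 0. Corank 2; j^3 = 2*u^3 is a perfect cube, so E-series; the 5-jet and mu = 8 give E_8. The Hessian of g at 0 has rank 0. Corank 2; j^3 = 2*u^3 is a perfect cube, so E-series; the 4-jet and mu = 6 give E_6. f is E_8 but g is E_6, hence not right-equivalent.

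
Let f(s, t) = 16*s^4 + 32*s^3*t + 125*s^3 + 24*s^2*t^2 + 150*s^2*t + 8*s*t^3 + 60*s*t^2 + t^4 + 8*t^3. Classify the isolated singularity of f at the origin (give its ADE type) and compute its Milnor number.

Type E6, Milnor number mu = 6.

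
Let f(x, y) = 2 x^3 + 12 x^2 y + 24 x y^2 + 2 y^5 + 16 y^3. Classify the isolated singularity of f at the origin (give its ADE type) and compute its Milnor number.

Type E_8, Milnor number mu = 8.

The Hessian of f at 0 is [[0, 0], [0, 0]] with rank 0, so corank 2. A Groebner basis of the Jacobian ideal J(f) in C{x,y} is {y^4, x^2 + 4*x*y + 4*y^2}; counting standard monomials gives mu = 8. Corank 2; j^3 = 2*(x + 2*y)^3 is a perfect cube, so E-series; the 5-jet and mu = 8 give E_8.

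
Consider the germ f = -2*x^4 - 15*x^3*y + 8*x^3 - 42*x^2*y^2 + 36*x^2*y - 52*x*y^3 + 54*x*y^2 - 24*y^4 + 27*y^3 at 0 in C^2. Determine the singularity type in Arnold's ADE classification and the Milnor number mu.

Type E_{7}, Milnor number mu = 7.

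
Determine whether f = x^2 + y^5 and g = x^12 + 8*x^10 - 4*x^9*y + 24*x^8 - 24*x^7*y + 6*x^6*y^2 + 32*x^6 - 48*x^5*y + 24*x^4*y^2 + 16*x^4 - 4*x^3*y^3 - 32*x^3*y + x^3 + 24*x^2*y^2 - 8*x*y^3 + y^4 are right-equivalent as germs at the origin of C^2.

The Hessian of f at 0 is [[2, 0], [0, 0]] with rank 1, so corank 1. A Groebner basis of the Jacobian ideal J(f) in C{x,y} is {y^4, x}; counting standard monomials gives mu = 4. Corank 1: A-series; mu = 4 gives A_4. The Hessian of g at 0 is [[0, 0], [0, 0]] with rank 0, so corank 2. A Groebner basis of the Jacobian ideal J(g) in C{x,y} is {y^4, x*y^2 - y^3/6, x^2}; counting standard monomials gives mu = 6. Corank 2; j^3 = x^3 is a perfect cube, so E-series; the 4-jet and mu = 6 give E_6. f is A_4 but g is E_6, hence not right-equivalent.

No.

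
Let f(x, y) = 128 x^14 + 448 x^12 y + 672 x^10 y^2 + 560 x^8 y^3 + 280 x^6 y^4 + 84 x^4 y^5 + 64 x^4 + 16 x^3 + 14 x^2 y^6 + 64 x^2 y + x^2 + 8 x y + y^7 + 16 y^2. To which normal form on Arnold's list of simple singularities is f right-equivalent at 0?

A_{6}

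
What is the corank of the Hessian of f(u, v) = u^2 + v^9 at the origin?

The Hessian at 0 is [[2, 0], [0, 0]] of rank 1; hence corank 1.

1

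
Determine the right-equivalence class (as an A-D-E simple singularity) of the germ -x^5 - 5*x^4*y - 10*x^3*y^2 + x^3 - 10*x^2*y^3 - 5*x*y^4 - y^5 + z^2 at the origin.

The Hessian of f at 0 has rank 1. Corank 2; j^3 = x^3 is a perfect cube, so E-series; the 5-jet and mu = 8 give E_8.

E_8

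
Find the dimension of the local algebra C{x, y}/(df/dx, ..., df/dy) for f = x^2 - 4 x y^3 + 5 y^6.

5

The Hessian of f at 0 is [[2, 0], [0, 0]] with rank 1, so corank 1. A Groebner basis of the Jacobian ideal J(f) in C{x,y} is {x*y^2, -x/2 + y^3, x^2}; counting standard monomials gives mu = 5. Corank 1: A-series; mu = 5 gives A_5.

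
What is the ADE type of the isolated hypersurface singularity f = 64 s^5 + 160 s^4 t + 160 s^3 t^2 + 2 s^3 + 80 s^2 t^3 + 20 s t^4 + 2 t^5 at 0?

The Hessian of f at 0 is [[0, 0], [0, 0]] with rank 0, so corank 2. A Groebner basis of the Jacobian ideal J(f) in C{s,t} is {t^5, s*t^3 + t^4/8, s^2}; counting standard monomials gives mu = 8. Corank 2; j^3 = 2*s^3 is a perfect cube, so E-series; the 5-jet and mu = 8 give E_8.

E_8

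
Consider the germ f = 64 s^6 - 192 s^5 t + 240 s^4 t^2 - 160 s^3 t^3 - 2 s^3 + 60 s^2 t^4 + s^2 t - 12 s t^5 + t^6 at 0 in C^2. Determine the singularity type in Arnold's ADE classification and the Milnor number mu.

The Hessian of f at 0 has rank 0. Corank 2; j^3 = -s^2*(2*s - t) has shape L^2 M (L != M), so D-series; mu = 7 gives D_7.

Type D_{7}, Milnor number mu = 7.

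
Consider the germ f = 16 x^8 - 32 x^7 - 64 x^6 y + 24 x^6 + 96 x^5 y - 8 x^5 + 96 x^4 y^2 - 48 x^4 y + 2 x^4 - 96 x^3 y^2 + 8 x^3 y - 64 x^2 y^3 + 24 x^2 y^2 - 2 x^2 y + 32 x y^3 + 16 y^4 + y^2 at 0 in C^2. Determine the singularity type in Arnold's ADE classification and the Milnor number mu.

Type A3, Milnor number mu = 3.

The Hessian of f at 0 has rank 1. Corank 1: A-series; mu = 3 gives A_3.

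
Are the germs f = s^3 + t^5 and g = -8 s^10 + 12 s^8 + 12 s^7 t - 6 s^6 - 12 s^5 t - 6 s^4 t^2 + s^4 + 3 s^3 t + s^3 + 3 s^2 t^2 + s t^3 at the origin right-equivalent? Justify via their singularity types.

No.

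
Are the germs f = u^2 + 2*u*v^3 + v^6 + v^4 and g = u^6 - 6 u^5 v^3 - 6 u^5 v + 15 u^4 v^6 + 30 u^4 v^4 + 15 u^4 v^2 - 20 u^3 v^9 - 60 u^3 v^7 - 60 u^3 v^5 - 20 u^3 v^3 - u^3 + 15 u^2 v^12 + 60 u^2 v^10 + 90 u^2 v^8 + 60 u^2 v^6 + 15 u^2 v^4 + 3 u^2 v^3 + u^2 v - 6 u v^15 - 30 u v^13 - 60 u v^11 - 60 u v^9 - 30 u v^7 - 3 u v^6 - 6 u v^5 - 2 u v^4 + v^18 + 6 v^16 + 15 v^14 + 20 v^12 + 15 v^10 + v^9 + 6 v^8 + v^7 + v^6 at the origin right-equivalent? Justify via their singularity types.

The Hessian of f at 0 is [[2, 0], [0, 0]] with rank 1, so corank 1. A Groebner basis of the Jacobian ideal J(f) in C{u,v} is {v^3, u}; counting standard monomials gives mu = 3. Corank 1: A-series; mu = 3 gives A_3. The Hessian of g at 0 is [[0, 0], [0, 0]] with rank 0, so corank 2. A Groebner basis of the Jacobian ideal J(g) in C{u,v} is {u^2 - u*v + v^4, u^3, u^2*v, u^2/6 + u*v^2}; counting standard monomials gives mu = 7. Corank 2; j^3 = -u^2*(u - v) has shape L^2 M (L != M), so D-series; mu = 7 gives D_7. f is A_3 but g is D_7, hence not right-equivalent.

No.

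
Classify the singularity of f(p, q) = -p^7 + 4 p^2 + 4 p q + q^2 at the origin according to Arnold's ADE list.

The Hessian of f at 0 has rank 1. Corank 1: A-series; mu = 6 gives A_6.

A_{6}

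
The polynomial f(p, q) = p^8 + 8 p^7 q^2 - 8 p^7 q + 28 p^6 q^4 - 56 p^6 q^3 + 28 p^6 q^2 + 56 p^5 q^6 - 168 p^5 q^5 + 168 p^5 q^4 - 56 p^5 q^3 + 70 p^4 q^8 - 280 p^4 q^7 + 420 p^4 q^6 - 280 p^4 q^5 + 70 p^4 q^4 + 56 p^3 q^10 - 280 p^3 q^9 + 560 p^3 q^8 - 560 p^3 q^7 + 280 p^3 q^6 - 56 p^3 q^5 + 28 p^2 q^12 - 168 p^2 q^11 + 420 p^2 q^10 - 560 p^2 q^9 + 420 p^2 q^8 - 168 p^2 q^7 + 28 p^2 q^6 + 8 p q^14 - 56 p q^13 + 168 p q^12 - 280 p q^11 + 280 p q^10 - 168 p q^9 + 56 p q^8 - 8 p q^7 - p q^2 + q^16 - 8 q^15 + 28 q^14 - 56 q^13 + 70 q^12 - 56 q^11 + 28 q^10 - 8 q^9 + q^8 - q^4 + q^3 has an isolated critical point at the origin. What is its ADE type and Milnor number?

Type D9, Milnor number mu = 9.

The Hessian of f at 0 has rank 0. Corank 2; j^3 = -q^2*(p - q) has shape L^2 M (L != M), so D-series; mu = 9 gives D_9.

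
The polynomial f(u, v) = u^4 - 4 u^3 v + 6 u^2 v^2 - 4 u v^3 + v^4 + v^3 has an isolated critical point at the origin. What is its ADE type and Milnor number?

Type E6, Milnor number mu = 6.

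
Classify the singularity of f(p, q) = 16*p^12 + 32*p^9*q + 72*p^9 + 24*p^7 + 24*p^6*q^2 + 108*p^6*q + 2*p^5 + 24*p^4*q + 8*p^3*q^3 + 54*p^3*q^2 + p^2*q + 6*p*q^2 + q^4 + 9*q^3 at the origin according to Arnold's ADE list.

The Hessian of f at 0 is [[0, 0], [0, 0]] with rank 0, so corank 2. A Groebner basis of the Jacobian ideal J(f) in C{p,q} is {p^3 - 27*p^2/4 + 243*q^2/4, p^2/4 + q^3 - 9*q^2/4, p*q + 3*q^2}; counting standard monomials gives mu = 5. Corank 2; j^3 = q*(p + 3*q)^2 has shape L^2 M (L != M), so D-series; mu = 5 gives D_5.

D5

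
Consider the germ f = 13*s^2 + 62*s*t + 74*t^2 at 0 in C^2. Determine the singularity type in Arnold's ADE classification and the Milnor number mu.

The Hessian of f at 0 has rank 2. Corank 0: nondegenerate Morse point, so A_1.

Type A_{1}, Milnor number mu = 1.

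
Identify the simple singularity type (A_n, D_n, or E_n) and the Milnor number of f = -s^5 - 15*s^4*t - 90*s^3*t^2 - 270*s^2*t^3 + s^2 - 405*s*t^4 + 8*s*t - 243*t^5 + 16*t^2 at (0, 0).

Type A4, Milnor number mu = 4.

The Hessian of f at 0 is [[2, 8], [8, 32]] with rank 1, so corank 1. A Groebner basis of the Jacobian ideal J(f) in C{s,t} is {t^4, s + 4*t}; counting standard monomials gives mu = 4. Corank 1: A-series; mu = 4 gives A_4.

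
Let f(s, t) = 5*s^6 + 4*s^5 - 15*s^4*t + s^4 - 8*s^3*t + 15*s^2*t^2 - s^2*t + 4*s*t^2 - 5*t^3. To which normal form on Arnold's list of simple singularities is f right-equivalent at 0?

The Hessian of f at 0 has rank 0. Corank 2; j^3 = -t*(s^2 - 4*s*t + 5*t^2) splits into three distinct lines over C (the quadratic factor has nonzero discriminant), so D_4.

D_{4}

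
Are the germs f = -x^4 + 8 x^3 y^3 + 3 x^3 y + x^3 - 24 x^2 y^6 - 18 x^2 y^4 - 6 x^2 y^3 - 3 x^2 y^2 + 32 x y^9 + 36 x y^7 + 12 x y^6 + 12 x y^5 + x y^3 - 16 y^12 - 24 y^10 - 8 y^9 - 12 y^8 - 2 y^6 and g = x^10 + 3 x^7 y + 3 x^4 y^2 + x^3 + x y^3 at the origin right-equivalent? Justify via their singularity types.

Yes.

The Hessian of f at 0 has rank 0. Corank 2; j^3 = x^3 is a perfect cube, so E-series; the 4-jet and mu = 7 give E_7. The Hessian of g at 0 has rank 0. Corank 2; j^3 = x^3 is a perfect cube, so E-series; the 4-jet and mu = 7 give E_7. Both have type E_7, hence right-equivalent.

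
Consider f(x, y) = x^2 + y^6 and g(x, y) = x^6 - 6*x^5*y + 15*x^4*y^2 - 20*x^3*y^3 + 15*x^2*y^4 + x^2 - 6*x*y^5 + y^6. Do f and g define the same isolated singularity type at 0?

Yes.

The Hessian of f at 0 has rank 1. Corank 1: A-series; mu = 5 gives A_5. The Hessian of g at 0 has rank 1. Corank 1: A-series; mu = 5 gives A_5. Both have type A_5, hence right-equivalent.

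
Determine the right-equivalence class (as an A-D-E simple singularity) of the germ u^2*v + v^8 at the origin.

D_{9}

The Hessian of f at 0 has rank 0. Corank 2; j^3 = u^2*v has shape L^2 M (L != M), so D-series; mu = 9 gives D_9.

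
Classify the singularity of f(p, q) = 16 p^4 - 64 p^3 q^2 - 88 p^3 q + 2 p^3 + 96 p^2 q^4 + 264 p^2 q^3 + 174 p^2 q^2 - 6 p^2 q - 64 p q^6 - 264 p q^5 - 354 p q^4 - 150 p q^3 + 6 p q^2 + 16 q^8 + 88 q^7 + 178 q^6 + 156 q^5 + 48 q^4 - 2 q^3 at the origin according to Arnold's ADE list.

E_{7}

The Hessian of f at 0 has rank 0. Corank 2; j^3 = 2*(p - q)^3 is a perfect cube, so E-series; the 4-jet and mu = 7 give E_7.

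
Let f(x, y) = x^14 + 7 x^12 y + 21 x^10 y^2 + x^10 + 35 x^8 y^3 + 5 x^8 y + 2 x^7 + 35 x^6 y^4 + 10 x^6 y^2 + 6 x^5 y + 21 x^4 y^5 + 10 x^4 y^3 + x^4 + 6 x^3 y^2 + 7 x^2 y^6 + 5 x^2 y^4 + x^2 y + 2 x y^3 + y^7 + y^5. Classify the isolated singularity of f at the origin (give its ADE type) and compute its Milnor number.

The Hessian of f at 0 has rank 0. Corank 2; j^3 = x^2*y has shape L^2 M (L != M), so D-series; mu = 8 gives D_8.

Type D_{8}, Milnor number mu = 8.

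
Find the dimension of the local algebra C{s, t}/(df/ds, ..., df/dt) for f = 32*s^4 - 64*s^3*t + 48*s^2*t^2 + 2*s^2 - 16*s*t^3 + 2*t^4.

The Hessian of f at 0 is [[4, 0], [0, 0]] with rank 1, so corank 1. A Groebner basis of the Jacobian ideal J(f) in C{s,t} is {t^3, s}; counting standard monomials gives mu = 3. Corank 1: A-series; mu = 3 gives A_3.

3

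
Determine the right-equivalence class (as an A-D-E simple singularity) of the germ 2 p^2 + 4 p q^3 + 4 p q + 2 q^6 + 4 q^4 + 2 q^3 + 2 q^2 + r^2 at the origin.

A_2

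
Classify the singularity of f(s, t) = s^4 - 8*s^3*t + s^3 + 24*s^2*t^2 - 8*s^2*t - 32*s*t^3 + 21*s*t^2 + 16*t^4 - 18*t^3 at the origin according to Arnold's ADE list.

D5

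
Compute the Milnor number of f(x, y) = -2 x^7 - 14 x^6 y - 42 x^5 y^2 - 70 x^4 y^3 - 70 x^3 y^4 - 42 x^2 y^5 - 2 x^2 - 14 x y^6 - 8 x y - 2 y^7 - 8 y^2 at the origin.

6

The Hessian of f at 0 is [[-4, -8], [-8, -16]] with rank 1, so corank 1. A Groebner basis of the Jacobian ideal J(f) in C{x,y} is {y^6, x + 2*y}; counting standard monomials gives mu = 6. Corank 1: A-series; mu = 6 gives A_6.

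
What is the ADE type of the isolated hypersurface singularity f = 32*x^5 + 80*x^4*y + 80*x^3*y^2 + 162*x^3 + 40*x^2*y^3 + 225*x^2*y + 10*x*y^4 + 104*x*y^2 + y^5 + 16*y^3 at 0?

D_{6}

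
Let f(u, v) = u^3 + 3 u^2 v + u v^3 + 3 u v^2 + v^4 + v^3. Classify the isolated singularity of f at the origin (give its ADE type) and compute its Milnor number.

Type E7, Milnor number mu = 7.

The Hessian of f at 0 has rank 0. Corank 2; j^3 = (u + v)^3 is a perfect cube, so E-series; the 4-jet and mu = 7 give E_7.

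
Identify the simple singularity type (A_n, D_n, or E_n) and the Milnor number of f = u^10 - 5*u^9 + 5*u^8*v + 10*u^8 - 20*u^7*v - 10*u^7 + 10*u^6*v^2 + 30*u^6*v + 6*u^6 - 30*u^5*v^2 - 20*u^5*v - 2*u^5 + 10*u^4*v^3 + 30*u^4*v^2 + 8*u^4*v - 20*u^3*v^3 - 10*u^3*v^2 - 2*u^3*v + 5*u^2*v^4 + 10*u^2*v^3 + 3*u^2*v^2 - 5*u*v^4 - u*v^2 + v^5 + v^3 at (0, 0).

Type D_{6}, Milnor number mu = 6.

The Hessian of f at 0 has rank 0. Corank 2; j^3 = -v^2*(u - v) has shape L^2 M (L != M), so D-series; mu = 6 gives D_6.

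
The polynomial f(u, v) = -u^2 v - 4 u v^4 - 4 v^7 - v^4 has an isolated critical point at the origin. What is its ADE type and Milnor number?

Type D_{5}, Milnor number mu = 5.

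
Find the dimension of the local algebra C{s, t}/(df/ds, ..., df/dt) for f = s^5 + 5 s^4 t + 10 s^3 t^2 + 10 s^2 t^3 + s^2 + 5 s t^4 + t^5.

The Hessian of f at 0 has rank 1. Corank 1: A-series; mu = 4 gives A_4.

4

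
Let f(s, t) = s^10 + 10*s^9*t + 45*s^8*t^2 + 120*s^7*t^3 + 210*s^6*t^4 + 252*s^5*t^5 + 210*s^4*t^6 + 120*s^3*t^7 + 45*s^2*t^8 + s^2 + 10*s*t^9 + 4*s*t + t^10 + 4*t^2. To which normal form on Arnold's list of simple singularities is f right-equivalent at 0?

The Hessian of f at 0 has rank 1. Corank 1: A-series; mu = 9 gives A_9.

A_9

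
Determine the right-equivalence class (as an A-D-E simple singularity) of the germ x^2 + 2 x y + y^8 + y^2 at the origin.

The Hessian of f at 0 is [[2, 2], [2, 2]] with rank 1, so corank 1. A Groebner basis of the Jacobian ideal J(f) in C{x,y} is {y^7, x + y}; counting standard monomials gives mu = 7. Corank 1: A-series; mu = 7 gives A_7.

A_7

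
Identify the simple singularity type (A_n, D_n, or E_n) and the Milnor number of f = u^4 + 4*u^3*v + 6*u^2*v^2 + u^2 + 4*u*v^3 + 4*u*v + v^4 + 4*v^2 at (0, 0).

Type A_{3}, Milnor number mu = 3.

The Hessian of f at 0 has rank 1. Corank 1: A-series; mu = 3 gives A_3.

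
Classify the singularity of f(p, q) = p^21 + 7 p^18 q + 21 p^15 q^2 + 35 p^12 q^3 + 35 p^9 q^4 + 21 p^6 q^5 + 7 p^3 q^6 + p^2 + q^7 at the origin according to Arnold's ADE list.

A6

The Hessian of f at 0 is [[2, 0], [0, 0]] with rank 1, so corank 1. A Groebner basis of the Jacobian ideal J(f) in C{p,q} is {q^6, p}; counting standard monomials gives mu = 6. Corank 1: A-series; mu = 6 gives A_6.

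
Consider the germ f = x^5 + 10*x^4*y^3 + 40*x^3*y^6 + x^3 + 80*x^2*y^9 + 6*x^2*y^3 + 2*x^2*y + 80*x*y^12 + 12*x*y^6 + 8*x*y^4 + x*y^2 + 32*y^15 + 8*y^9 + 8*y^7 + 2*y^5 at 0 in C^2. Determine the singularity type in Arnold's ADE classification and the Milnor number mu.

Type D6, Milnor number mu = 6.

The Hessian of f at 0 has rank 0. Corank 2; j^3 = x*(x + y)^2 has shape L^2 M (L != M), so D-series; mu = 6 gives D_6.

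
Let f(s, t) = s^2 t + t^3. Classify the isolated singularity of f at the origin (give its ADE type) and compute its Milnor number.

Type D4, Milnor number mu = 4.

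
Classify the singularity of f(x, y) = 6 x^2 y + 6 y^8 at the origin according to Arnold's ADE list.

D9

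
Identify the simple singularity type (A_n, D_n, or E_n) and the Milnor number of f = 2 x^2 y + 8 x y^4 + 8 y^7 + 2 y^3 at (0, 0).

Type D_{4}, Milnor number mu = 4.

The Hessian of f at 0 has rank 0. Corank 2; j^3 = 2*y*(x^2 + y^2) splits into three distinct lines over C (the quadratic factor has nonzero discriminant), so D_4.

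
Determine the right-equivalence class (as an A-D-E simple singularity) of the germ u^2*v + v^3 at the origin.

D_4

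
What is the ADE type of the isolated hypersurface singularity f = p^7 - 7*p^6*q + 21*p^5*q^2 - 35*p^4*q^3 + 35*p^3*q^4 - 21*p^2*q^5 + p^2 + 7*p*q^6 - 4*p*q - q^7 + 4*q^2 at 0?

A6

The Hessian of f at 0 has rank 1. Corank 1: A-series; mu = 6 gives A_6.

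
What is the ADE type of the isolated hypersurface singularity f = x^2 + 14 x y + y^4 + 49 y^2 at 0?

The Hessian of f at 0 has rank 1. Corank 1: A-series; mu = 3 gives A_3.

A3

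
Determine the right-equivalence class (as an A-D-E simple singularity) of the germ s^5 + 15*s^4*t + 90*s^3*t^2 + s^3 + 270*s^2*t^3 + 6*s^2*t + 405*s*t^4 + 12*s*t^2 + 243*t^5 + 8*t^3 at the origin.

The Hessian of f at 0 has rank 0. Corank 2; j^3 = (s + 2*t)^3 is a perfect cube, so E-series; the 5-jet and mu = 8 give E_8.

E8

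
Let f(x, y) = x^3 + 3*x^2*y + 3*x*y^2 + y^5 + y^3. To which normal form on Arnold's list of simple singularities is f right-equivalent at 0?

E_8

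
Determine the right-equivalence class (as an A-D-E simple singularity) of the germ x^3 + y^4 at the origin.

The Hessian of f at 0 has rank 0. Corank 2; j^3 = x^3 is a perfect cube, so E-series; the 4-jet and mu = 6 give E_6.

E_{6}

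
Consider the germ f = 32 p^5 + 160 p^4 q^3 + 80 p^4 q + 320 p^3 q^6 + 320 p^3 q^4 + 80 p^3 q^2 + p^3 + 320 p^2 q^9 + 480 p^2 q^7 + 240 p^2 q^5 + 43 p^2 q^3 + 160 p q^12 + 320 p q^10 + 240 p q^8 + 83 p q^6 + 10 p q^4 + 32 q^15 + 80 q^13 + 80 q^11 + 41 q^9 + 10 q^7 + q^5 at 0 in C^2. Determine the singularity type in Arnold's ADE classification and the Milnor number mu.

The Hessian of f at 0 is [[0, 0], [0, 0]] with rank 0, so corank 2. A Groebner basis of the Jacobian ideal J(f) in C{p,q} is {p^2/2 + p*q^3, -4*p^2 + q^4, p^3, p^2*q}; counting standard monomials gives mu = 8. Corank 2; j^3 = p^3 is a perfect cube, so E-series; the 5-jet and mu = 8 give E_8.

Type E_8, Milnor number mu = 8.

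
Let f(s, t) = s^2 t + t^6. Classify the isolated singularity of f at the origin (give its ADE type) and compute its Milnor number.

Type D_7, Milnor number mu = 7.

The Hessian of f at 0 is [[0, 0], [0, 0]] with rank 0, so corank 2. A Groebner basis of the Jacobian ideal J(f) in C{s,t} is {s^2/6 + t^5, s^3, s*t}; counting standard monomials gives mu = 7. Corank 2; j^3 = s^2*t has shape L^2 M (L != M), so D-series; mu = 7 gives D_7.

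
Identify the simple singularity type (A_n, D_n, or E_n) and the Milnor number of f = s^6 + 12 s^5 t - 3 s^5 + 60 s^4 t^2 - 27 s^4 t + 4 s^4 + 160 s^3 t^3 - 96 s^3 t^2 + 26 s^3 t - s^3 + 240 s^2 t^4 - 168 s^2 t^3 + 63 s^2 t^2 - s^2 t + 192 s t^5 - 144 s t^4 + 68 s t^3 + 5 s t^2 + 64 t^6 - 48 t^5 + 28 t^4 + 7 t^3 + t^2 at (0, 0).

The Hessian of f at 0 has rank 1. Corank 1: A-series; mu = 2 gives A_2.

Type A_{2}, Milnor number mu = 2.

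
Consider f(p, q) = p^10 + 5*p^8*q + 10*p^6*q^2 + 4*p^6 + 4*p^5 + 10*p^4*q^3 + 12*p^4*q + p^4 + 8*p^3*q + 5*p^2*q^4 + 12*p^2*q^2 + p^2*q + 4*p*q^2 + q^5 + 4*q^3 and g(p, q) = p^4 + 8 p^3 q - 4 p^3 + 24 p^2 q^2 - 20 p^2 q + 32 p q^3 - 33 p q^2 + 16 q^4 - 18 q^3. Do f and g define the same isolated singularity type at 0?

No.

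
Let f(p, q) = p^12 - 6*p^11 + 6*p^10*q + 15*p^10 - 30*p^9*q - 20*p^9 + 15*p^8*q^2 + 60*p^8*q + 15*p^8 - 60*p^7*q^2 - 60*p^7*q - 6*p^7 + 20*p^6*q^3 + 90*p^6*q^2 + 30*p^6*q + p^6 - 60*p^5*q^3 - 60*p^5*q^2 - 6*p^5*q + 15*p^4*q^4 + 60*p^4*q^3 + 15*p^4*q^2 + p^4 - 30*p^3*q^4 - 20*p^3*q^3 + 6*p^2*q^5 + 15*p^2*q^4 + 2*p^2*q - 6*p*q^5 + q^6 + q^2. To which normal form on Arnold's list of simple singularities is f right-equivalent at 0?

A_{5}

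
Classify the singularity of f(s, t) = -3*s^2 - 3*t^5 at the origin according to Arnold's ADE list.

The Hessian of f at 0 is [[-6, 0], [0, 0]] with rank 1, so corank 1. A Groebner basis of the Jacobian ideal J(f) in C{s,t} is {t^4, s}; counting standard monomials gives mu = 4. Corank 1: A-series; mu = 4 gives A_4.

A_{4}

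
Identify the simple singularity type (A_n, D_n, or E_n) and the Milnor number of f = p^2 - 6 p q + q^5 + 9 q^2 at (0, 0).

Type A4, Milnor number mu = 4.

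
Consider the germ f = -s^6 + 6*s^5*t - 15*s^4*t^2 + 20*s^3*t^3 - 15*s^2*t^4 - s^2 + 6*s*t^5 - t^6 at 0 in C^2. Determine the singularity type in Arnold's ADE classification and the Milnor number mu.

The Hessian of f at 0 has rank 1. Corank 1: A-series; mu = 5 gives A_5.

Type A_5, Milnor number mu = 5.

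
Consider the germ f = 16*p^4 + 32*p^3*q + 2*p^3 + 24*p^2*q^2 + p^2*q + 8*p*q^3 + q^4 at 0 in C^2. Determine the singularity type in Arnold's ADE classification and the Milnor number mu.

Type D_{5}, Milnor number mu = 5.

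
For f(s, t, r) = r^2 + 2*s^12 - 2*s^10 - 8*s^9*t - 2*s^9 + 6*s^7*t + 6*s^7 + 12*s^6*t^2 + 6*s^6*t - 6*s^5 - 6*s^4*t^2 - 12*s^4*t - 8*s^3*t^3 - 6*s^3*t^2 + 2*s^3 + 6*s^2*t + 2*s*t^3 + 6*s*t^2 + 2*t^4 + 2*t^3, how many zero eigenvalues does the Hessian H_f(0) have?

The Hessian at 0 is [[0, 0, 0], [0, 0, 0], [0, 0, 2]] of rank 1; hence corank 2.

2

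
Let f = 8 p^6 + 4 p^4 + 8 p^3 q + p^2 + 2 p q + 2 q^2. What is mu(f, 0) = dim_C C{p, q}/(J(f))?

1

The Hessian of f at 0 is [[2, 2], [2, 4]] with rank 2, so corank 0. A Groebner basis of the Jacobian ideal J(f) in C{p,q} is {p, q}; counting standard monomials gives mu = 1. Corank 0: nondegenerate Morse point, so A_1.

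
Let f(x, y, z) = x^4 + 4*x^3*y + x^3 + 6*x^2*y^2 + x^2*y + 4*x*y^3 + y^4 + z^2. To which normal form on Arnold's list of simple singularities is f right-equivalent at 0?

The Hessian of f at 0 is [[0, 0, 0], [0, 0, 0], [0, 0, 2]] with rank 1, so corank 2. A Groebner basis of the Jacobian ideal J(f) in C{x,y,z} is {x*y^2, -x*y/4 + y^3, x^2 + x*y, z}; counting standard monomials gives mu = 5. Corank 2; j^3 = x^2*(x + y) has shape L^2 M (L != M), so D-series; mu = 5 gives D_5.

D5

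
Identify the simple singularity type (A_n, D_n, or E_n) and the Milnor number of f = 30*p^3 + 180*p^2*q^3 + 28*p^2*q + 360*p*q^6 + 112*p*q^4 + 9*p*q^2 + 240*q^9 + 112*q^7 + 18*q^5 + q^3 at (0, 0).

Type D_4, Milnor number mu = 4.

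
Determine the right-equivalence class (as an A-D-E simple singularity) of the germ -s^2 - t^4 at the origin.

A_{3}

The Hessian of f at 0 has rank 1. Corank 1: A-series; mu = 3 gives A_3.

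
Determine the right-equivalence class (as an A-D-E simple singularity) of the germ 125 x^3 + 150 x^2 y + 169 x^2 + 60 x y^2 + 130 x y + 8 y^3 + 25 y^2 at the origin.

A_{2}

The Hessian of f at 0 is [[338, 130], [130, 50]] with rank 1, so corank 1. A Groebner basis of the Jacobian ideal J(f) in C{x,y} is {y^2, x + 5*y/13}; counting standard monomials gives mu = 2. Corank 1: A-series; mu = 2 gives A_2.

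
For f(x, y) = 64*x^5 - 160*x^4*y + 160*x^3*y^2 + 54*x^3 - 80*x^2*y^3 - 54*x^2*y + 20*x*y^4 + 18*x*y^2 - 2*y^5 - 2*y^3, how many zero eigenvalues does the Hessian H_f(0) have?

2

The Hessian at 0 is [[0, 0], [0, 0]] of rank 0; hence corank 2.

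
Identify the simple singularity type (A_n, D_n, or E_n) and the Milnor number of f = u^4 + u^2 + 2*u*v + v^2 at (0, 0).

Type A_{3}, Milnor number mu = 3.

The Hessian of f at 0 is [[2, 2], [2, 2]] with rank 1, so corank 1. A Groebner basis of the Jacobian ideal J(f) in C{u,v} is {v^3, u + v}; counting standard monomials gives mu = 3. Corank 1: A-series; mu = 3 gives A_3.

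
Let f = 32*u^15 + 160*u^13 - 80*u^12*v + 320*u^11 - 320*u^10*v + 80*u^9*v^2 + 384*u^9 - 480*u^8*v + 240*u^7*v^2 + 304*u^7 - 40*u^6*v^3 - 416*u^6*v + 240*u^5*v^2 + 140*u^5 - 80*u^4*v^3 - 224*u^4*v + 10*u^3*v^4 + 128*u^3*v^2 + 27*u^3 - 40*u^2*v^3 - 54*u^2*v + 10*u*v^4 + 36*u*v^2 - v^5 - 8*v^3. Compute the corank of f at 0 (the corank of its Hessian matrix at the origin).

Hessian at 0 has rank 0.

2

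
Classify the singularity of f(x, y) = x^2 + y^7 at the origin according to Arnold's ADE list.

A_6

The Hessian of f at 0 is [[2, 0], [0, 0]] with rank 1, so corank 1. A Groebner basis of the Jacobian ideal J(f) in C{x,y} is {y^6, x}; counting standard monomials gives mu = 6. Corank 1: A-series; mu = 6 gives A_6.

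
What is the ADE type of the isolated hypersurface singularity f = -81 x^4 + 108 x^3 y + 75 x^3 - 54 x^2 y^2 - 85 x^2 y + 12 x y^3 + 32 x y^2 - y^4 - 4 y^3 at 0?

The Hessian of f at 0 has rank 0. Corank 2; j^3 = (3*x - y)*(5*x - 2*y)^2 has shape L^2 M (L != M), so D-series; mu = 5 gives D_5.

D_5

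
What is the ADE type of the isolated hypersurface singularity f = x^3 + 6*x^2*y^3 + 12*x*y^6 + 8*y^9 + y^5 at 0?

E_8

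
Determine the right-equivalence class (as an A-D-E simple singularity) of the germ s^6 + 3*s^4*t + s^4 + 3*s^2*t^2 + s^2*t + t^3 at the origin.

The Hessian of f at 0 is [[0, 0], [0, 0]] with rank 0, so corank 2. A Groebner basis of the Jacobian ideal J(f) in C{s,t} is {t^3, s^2 + 3*t^2, s*t}; counting standard monomials gives mu = 4. Corank 2; j^3 = t*(s^2 + t^2) splits into three distinct lines over C (the quadratic factor has nonzero discriminant), so D_4.

D_4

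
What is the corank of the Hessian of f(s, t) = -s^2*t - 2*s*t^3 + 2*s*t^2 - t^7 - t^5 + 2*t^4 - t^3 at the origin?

2

The Hessian at 0 is [[0, 0], [0, 0]] of rank 0; hence corank 2.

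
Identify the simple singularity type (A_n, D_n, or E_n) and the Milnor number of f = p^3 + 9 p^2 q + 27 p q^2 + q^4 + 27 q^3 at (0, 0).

Type E_6, Milnor number mu = 6.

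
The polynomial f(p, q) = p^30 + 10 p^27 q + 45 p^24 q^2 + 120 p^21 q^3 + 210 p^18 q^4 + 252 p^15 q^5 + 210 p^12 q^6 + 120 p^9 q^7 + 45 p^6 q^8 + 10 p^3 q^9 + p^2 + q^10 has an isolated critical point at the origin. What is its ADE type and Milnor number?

Type A_9, Milnor number mu = 9.

The Hessian of f at 0 has rank 1. Corank 1: A-series; mu = 9 gives A_9.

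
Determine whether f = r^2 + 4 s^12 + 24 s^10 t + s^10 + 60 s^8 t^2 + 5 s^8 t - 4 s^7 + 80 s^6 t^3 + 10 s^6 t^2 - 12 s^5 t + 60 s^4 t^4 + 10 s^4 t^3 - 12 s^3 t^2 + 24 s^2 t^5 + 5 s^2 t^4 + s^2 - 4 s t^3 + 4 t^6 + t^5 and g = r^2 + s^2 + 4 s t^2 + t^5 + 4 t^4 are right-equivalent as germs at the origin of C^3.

The Hessian of f at 0 is [[2, 0, 0], [0, 0, 0], [0, 0, 2]] with rank 2, so corank 1. A Groebner basis of the Jacobian ideal J(f) in C{s,t,r} is {-s/2 + t^3, s^2, s*t, r}; counting standard monomials gives mu = 4. Corank 1: A-series; mu = 4 gives A_4. The Hessian of g at 0 is [[2, 0, 0], [0, 0, 0], [0, 0, 2]] with rank 2, so corank 1. A Groebner basis of the Jacobian ideal J(g) in C{s,t,r} is {s^2, s/2 + t^2, r}; counting standard monomials gives mu = 4. Corank 1: A-series; mu = 4 gives A_4. Both have type A_4, hence right-equivalent.

Yes.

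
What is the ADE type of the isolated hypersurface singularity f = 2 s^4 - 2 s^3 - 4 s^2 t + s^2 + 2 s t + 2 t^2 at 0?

A_{1}

The Hessian of f at 0 is [[2, 2], [2, 4]] with rank 2, so corank 0. A Groebner basis of the Jacobian ideal J(f) in C{s,t} is {s, t}; counting standard monomials gives mu = 1. Corank 0: nondegenerate Morse point, so A_1.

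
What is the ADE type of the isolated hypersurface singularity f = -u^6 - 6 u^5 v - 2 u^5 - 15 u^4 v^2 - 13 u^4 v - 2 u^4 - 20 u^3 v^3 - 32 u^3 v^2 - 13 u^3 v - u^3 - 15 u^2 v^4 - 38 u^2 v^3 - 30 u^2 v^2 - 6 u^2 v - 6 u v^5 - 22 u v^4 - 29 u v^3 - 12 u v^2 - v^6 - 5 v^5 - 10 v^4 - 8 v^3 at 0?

E7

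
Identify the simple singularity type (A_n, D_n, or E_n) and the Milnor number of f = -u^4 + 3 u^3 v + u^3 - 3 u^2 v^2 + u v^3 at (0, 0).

Type E_{7}, Milnor number mu = 7.

The Hessian of f at 0 has rank 0. Corank 2; j^3 = u^3 is a perfect cube, so E-series; the 4-jet and mu = 7 give E_7.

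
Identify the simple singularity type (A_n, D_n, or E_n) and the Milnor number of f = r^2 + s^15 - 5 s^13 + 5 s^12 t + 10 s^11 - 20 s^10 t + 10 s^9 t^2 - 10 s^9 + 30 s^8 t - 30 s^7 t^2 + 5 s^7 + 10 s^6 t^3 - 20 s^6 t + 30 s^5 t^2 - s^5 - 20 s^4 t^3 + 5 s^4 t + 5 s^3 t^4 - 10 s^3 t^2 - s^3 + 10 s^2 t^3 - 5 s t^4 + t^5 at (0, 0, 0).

Type E_{8}, Milnor number mu = 8.

The Hessian of f at 0 is [[0, 0, 0], [0, 0, 0], [0, 0, 2]] with rank 1, so corank 2. A Groebner basis of the Jacobian ideal J(f) in C{s,t,r} is {t^5, s*t^3 - t^4/4, s^2, r}; counting standard monomials gives mu = 8. Corank 2; j^3 = -s^3 is a perfect cube, so E-series; the 5-jet and mu = 8 give E_8.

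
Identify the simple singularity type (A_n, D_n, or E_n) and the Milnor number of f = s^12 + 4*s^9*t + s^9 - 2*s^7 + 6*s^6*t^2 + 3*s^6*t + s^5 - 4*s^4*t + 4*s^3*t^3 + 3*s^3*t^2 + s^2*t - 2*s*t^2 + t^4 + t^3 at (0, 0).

Type D_{5}, Milnor number mu = 5.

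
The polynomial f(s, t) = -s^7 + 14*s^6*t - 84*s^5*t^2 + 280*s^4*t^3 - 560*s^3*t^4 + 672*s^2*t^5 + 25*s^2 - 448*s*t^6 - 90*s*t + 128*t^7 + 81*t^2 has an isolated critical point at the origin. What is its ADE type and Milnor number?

Type A_6, Milnor number mu = 6.

The Hessian of f at 0 has rank 1. Corank 1: A-series; mu = 6 gives A_6.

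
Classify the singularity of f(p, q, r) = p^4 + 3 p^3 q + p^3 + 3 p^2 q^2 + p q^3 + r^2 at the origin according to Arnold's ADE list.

E7

The Hessian of f at 0 is [[0, 0, 0], [0, 0, 0], [0, 0, 2]] with rank 1, so corank 2. A Groebner basis of the Jacobian ideal J(f) in C{p,q,r} is {3*p^2 + q^4 + q^3, p^3, p^2*q - p^2 - q^3/3, 2*p^2 + p*q^2 + 2*q^3/3, r}; counting standard monomials gives mu = 7. Corank 2; j^3 = p^3 is a perfect cube, so E-series; the 4-jet and mu = 7 give E_7.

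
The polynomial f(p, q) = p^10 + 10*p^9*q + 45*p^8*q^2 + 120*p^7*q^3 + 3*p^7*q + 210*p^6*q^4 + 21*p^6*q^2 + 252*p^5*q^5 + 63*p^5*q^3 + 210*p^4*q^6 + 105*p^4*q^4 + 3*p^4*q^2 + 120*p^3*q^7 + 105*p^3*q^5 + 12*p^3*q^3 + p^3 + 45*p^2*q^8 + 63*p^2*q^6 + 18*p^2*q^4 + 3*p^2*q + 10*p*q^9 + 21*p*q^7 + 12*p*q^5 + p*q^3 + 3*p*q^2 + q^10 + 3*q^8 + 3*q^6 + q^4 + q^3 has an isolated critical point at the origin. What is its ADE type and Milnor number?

Type E_{7}, Milnor number mu = 7.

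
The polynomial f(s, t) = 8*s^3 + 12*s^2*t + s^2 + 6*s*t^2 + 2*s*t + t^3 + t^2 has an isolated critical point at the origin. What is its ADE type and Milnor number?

The Hessian of f at 0 is [[2, 2], [2, 2]] with rank 1, so corank 1. A Groebner basis of the Jacobian ideal J(f) in C{s,t} is {t^2, s + t}; counting standard monomials gives mu = 2. Corank 1: A-series; mu = 2 gives A_2.

Type A_2, Milnor number mu = 2.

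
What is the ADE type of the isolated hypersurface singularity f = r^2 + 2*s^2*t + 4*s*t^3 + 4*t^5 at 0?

D6

The Hessian of f at 0 has rank 1. Corank 2; j^3 = 2*s^2*t has shape L^2 M (L != M), so D-series; mu = 6 gives D_6.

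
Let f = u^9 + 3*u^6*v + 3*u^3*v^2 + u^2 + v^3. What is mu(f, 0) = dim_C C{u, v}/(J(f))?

2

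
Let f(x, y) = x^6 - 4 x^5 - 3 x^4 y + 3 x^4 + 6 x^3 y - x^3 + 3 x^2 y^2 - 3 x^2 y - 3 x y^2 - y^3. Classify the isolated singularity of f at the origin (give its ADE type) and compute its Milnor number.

The Hessian of f at 0 is [[0, 0], [0, 0]] with rank 0, so corank 2. A Groebner basis of the Jacobian ideal J(f) in C{x,y} is {-3*x^2/8 + x*y^3 + 3*x*y^2/4 - 3*x*y/4 + 3*y^3/4 - 3*y^2/8, x^2/2 - x*y^2 + x*y + y^4 - y^3 + y^2/2, x^3 - 3*x^2/4 - 3*x*y^2/2 - 3*x*y/2 - y^3/2 - 3*y^2/4, x^2*y + x^2/4 + 3*x*y^2/2 + x*y/2 + y^3/2 + y^2/4}; counting standard monomials gives mu = 8. Corank 2; j^3 = -(x + y)^3 is a perfect cube, so E-series; the 5-jet and mu = 8 give E_8.

Type E_8, Milnor number mu = 8.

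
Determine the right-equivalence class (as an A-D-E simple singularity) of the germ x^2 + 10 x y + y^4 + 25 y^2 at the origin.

The Hessian of f at 0 has rank 1. Corank 1: A-series; mu = 3 gives A_3.

A_3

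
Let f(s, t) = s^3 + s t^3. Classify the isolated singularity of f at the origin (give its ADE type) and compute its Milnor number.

Type E7, Milnor number mu = 7.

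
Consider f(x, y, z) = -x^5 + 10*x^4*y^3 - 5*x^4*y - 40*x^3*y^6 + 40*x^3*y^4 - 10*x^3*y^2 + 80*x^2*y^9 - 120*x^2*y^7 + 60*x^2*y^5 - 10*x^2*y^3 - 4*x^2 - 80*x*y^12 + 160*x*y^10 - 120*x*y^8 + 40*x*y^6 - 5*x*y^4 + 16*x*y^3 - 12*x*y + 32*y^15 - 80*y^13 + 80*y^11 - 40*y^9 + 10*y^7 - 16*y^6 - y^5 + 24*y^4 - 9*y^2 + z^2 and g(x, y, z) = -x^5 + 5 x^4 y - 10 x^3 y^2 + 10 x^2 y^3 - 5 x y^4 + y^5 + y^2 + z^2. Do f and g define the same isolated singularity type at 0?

The Hessian of f at 0 has rank 2. Corank 1: A-series; mu = 4 gives A_4. The Hessian of g at 0 has rank 2. Corank 1: A-series; mu = 4 gives A_4. Both have type A_4, hence right-equivalent.

Yes.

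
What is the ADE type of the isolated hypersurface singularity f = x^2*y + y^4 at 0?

D_{5}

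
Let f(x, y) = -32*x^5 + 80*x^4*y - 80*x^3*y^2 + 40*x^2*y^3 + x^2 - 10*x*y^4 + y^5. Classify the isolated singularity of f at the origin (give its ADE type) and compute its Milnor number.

The Hessian of f at 0 is [[2, 0], [0, 0]] with rank 1, so corank 1. A Groebner basis of the Jacobian ideal J(f) in C{x,y} is {y^4, x}; counting standard monomials gives mu = 4. Corank 1: A-series; mu = 4 gives A_4.

Type A_4, Milnor number mu = 4.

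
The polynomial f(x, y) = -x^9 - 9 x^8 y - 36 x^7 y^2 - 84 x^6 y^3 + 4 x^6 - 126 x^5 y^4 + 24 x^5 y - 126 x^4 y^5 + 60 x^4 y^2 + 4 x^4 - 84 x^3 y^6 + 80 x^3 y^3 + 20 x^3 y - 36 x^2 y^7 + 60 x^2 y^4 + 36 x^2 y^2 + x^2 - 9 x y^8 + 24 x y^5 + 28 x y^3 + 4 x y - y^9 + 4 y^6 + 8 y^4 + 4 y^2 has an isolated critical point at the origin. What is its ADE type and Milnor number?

Type A8, Milnor number mu = 8.

The Hessian of f at 0 has rank 1. Corank 1: A-series; mu = 8 gives A_8.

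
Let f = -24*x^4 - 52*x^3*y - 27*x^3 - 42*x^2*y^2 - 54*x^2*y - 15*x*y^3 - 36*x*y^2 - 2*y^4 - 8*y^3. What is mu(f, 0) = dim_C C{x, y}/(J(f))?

7

The Hessian of f at 0 has rank 0. Corank 2; j^3 = -(3*x + 2*y)^3 is a perfect cube, so E-series; the 4-jet and mu = 7 give E_7.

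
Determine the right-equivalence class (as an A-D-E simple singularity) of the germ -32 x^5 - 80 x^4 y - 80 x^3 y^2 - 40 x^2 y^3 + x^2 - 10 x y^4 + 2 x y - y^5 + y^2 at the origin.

A_{4}

The Hessian of f at 0 has rank 1. Corank 1: A-series; mu = 4 gives A_4.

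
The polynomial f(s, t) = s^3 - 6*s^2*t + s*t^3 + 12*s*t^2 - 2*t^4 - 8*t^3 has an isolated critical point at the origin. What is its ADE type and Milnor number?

Type E7, Milnor number mu = 7.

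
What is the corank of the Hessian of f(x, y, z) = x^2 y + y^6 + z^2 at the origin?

The Hessian at 0 is [[0, 0, 0], [0, 0, 0], [0, 0, 2]] of rank 1; hence corank 2.

2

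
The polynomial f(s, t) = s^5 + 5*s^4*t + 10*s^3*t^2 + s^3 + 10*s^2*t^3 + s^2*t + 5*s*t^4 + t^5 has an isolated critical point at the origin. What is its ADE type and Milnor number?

Type D_{6}, Milnor number mu = 6.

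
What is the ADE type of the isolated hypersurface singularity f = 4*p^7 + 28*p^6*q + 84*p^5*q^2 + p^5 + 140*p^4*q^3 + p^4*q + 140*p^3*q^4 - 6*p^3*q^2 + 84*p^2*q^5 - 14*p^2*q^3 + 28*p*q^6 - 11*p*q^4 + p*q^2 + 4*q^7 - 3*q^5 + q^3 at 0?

The Hessian of f at 0 is [[0, 0], [0, 0]] with rank 0, so corank 2. A Groebner basis of the Jacobian ideal J(f) in C{p,q} is {p^4 + q^2/5, q^3, p*q + 7*q^2/5}; counting standard monomials gives mu = 6. Corank 2; j^3 = q^2*(p + q) has shape L^2 M (L != M), so D-series; mu = 6 gives D_6.

D_{6}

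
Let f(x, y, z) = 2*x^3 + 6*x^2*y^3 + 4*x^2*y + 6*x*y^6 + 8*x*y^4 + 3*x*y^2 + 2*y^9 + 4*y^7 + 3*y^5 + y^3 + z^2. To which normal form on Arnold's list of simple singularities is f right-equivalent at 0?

D4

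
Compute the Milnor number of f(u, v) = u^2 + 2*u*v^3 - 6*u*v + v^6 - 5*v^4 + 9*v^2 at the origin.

3

The Hessian of f at 0 is [[2, -6], [-6, 18]] with rank 1, so corank 1. A Groebner basis of the Jacobian ideal J(f) in C{u,v} is {v^3, u - 3*v}; counting standard monomials gives mu = 3. Corank 1: A-series; mu = 3 gives A_3.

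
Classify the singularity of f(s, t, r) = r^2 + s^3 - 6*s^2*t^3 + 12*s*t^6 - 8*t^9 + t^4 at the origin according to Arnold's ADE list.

E6

The Hessian of f at 0 has rank 1. Corank 2; j^3 = s^3 is a perfect cube, so E-series; the 4-jet and mu = 6 give E_6.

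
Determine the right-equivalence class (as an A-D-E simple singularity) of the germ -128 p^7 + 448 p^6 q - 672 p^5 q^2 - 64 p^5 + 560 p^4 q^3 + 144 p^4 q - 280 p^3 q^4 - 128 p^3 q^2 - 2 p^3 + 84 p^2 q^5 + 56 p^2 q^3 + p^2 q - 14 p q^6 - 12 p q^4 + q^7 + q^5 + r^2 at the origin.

D_{6}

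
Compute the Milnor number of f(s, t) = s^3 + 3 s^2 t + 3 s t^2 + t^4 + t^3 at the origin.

6

The Hessian of f at 0 has rank 0. Corank 2; j^3 = (s + t)^3 is a perfect cube, so E-series; the 4-jet and mu = 6 give E_6.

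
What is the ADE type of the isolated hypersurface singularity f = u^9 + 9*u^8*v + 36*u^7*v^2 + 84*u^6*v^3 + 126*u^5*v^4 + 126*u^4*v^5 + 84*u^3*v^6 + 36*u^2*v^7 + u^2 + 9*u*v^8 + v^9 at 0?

A8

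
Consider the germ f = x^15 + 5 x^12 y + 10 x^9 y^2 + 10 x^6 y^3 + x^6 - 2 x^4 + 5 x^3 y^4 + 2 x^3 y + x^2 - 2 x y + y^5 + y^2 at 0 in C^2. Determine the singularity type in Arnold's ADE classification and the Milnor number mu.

Type A4, Milnor number mu = 4.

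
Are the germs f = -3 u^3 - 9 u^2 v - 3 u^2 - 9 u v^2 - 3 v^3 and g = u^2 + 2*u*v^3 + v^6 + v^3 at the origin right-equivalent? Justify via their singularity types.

The Hessian of f at 0 is [[-6, 0], [0, 0]] with rank 1, so corank 1. A Groebner basis of the Jacobian ideal J(f) in C{u,v} is {v^2, u}; counting standard monomials gives mu = 2. Corank 1: A-series; mu = 2 gives A_2. The Hessian of g at 0 is [[2, 0], [0, 0]] with rank 1, so corank 1. A Groebner basis of the Jacobian ideal J(g) in C{u,v} is {v^2, u}; counting standard monomials gives mu = 2. Corank 1: A-series; mu = 2 gives A_2. Both have type A_2, hence right-equivalent.

Yes.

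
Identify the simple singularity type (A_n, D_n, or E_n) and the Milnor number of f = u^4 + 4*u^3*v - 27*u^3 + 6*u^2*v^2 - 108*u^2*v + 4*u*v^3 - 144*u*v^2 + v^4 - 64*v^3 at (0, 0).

The Hessian of f at 0 has rank 0. Corank 2; j^3 = -(3*u + 4*v)^3 is a perfect cube, so E-series; the 4-jet and mu = 6 give E_6.

Type E_{6}, Milnor number mu = 6.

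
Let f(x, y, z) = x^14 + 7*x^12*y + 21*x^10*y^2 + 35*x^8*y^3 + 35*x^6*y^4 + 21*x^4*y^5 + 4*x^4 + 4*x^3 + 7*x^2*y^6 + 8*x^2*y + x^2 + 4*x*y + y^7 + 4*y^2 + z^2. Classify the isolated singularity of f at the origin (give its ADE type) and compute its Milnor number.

Type A_{6}, Milnor number mu = 6.

The Hessian of f at 0 has rank 2. Corank 1: A-series; mu = 6 gives A_6.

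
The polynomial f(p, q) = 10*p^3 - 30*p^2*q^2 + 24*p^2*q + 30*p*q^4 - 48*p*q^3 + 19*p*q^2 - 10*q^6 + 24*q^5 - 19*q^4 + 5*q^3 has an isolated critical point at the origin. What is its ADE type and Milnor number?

Type D4, Milnor number mu = 4.

The Hessian of f at 0 is [[0, 0], [0, 0]] with rank 0, so corank 2. A Groebner basis of the Jacobian ideal J(f) in C{p,q} is {q^3, p^2 - q^2/6, p*q + q^2/2}; counting standard monomials gives mu = 4. Corank 2; j^3 = (p + q)*(10*p^2 + 14*p*q + 5*q^2) splits into three distinct lines over C (the quadratic factor has nonzero discriminant), so D_4.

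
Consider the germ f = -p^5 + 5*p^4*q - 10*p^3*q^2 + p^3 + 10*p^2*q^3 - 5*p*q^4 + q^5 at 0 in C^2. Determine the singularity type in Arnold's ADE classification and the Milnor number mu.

Type E_{8}, Milnor number mu = 8.

The Hessian of f at 0 is [[0, 0], [0, 0]] with rank 0, so corank 2. A Groebner basis of the Jacobian ideal J(f) in C{p,q} is {q^5, p*q^3 - q^4/4, p^2}; counting standard monomials gives mu = 8. Corank 2; j^3 = p^3 is a perfect cube, so E-series; the 5-jet and mu = 8 give E_8.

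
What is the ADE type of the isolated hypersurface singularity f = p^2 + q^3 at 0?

A_{2}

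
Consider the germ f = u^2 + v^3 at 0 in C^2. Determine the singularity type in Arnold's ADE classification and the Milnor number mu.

The Hessian of f at 0 is [[2, 0], [0, 0]] with rank 1, so corank 1. A Groebner basis of the Jacobian ideal J(f) in C{u,v} is {v^2, u}; counting standard monomials gives mu = 2. Corank 1: A-series; mu = 2 gives A_2.

Type A_2, Milnor number mu = 2.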